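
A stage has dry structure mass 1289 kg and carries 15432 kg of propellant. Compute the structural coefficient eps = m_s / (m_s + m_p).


eps = 1289 / (1289 + 15432) = 0.0771

0.0771


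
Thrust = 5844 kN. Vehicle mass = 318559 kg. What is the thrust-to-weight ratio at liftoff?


TWR = 5844000 / (318559 * 9.81) = 1.87

1.87


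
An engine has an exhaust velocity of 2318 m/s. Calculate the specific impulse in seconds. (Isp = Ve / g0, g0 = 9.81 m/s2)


Isp = Ve / g0 = 2318 / 9.81 = 236.3 s

236.3 s


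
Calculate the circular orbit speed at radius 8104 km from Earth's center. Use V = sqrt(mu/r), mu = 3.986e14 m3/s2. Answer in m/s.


V = sqrt(3.986e14 / 8104000) = 7013 m/s

7013 m/s


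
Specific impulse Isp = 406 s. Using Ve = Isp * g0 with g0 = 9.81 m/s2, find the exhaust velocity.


Ve = Isp * g0 = 406 * 9.81 = 3982.9 m/s

3982.9 m/s


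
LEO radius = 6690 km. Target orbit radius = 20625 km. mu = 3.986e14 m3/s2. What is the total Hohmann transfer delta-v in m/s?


V1 = sqrt(mu/r1) = 7718.9 m/s
dV1 = V1*(sqrt(2*r2/(r1+r2)) - 1) = 1766.74 m/s
V2 = sqrt(mu/r2) = 4396.14 m/s
dV2 = V2*(1 - sqrt(2*r1/(r1+r2))) = 1319.34 m/s
Total dV = 3086 m/s

3086 m/s


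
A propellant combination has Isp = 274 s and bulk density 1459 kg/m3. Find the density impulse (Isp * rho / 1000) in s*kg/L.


rho*Isp = 274 * 1459 / 1000 = 400 s*kg/L

400 s*kg/L


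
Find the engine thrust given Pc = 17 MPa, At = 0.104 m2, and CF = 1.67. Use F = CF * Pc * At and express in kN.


F = 1.67 * 17e6 * 0.104 = 2.9526e+06 N = 2952.6 kN

2952.6 kN


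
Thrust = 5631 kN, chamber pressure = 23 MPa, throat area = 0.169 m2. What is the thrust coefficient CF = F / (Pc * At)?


CF = 5631000 / (23e6 * 0.169) = 1.45

1.45


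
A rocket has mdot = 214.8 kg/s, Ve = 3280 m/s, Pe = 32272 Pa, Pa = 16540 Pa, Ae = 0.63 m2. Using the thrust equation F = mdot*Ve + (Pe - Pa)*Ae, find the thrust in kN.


F = 214.8 * 3280 + (32272 - 16540) * 0.63 = 714455.0 N = 714.5 kN

714.5 kN


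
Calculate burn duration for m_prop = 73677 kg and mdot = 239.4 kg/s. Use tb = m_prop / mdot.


tb = 73677 / 239.4 = 307.8 s

307.8 s


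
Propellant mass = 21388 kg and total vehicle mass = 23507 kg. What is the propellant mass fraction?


PMF = 21388 / 23507 = 0.91

0.91


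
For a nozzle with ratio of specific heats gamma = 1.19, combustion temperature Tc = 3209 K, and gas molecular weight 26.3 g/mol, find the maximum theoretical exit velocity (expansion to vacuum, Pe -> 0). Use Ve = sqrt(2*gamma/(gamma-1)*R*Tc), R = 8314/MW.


R = 8314 / 26.3 = 316.12 J/(kg.K)
Ve = sqrt(2 * 1.19 / (1.19 - 1) * 316.12 * 3209) = 3565 m/s

3565 m/s


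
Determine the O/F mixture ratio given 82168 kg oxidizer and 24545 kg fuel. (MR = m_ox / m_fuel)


MR = 82168 / 24545 = 3.35

3.35


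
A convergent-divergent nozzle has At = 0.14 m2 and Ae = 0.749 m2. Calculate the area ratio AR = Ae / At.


AR = 0.749 / 0.14 = 5.3

5.3


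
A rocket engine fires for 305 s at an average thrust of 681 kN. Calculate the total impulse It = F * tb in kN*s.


It = 681 * 305 = 207705 kN*s

207705 kN*s


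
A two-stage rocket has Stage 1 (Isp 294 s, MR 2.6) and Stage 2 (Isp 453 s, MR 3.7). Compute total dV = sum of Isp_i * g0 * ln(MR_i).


dV1 = 294 * 9.81 * ln(2.6) = 2755.8 m/s
dV2 = 453 * 9.81 * ln(3.7) = 5814.1 m/s
Total dV = 2755.8 + 5814.1 = 8569.9 m/s ~ 8570 m/s

8570 m/s


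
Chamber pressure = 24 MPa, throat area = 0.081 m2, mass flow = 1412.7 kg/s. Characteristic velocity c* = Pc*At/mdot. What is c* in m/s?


c* = 24e6 * 0.081 / 1412.7 = 1376 m/s

1376 m/s


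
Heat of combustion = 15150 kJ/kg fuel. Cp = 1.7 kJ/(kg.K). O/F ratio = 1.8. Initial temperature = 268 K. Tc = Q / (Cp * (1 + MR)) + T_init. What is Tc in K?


Tc = 15150 / (1.7 * (1 + 1.8)) + 268 = 3451 K

3451 K


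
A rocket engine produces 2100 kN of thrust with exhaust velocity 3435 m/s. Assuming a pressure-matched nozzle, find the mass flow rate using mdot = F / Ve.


mdot = F / Ve = 2100000 / 3435 = 611.4 kg/s

611.4 kg/s


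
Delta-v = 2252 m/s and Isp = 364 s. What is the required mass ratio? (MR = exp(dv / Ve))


Ve = 364 * 9.81 = 3570.84 m/s
MR = exp(2252 / 3570.84) = 1.879

1.879


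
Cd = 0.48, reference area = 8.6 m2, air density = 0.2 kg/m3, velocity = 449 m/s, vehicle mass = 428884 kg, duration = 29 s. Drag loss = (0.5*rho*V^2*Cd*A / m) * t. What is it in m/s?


D = 0.5 * 0.2 * 449^2 * 0.48 * 8.6 = 83220.89 N
a = 83220.89 / 428884 = 0.194 m/s2
dV = 0.194 * 29 = 5.6 m/s

5.6 m/s


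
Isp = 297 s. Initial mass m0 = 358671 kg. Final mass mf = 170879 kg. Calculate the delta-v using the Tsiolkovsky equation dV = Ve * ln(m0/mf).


Ve = 297 * 9.81 = 2913.57 m/s
dV = 2913.57 * ln(358671/170879) = 2160 m/s

2160 m/s


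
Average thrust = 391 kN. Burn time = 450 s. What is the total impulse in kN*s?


It = 391 * 450 = 175950 kN*s

175950 kN*s


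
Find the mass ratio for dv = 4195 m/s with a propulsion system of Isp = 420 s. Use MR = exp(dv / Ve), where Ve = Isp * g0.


Ve = 420 * 9.81 = 4120.2 m/s
MR = exp(4195 / 4120.2) = 2.768

2.768


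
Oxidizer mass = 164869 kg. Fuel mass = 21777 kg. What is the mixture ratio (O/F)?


MR = 164869 / 21777 = 7.57

7.57


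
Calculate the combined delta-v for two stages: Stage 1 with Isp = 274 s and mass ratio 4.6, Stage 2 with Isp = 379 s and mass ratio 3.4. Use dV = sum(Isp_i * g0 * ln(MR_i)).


dV1 = 274 * 9.81 * ln(4.6) = 4101.9 m/s
dV2 = 379 * 9.81 * ln(3.4) = 4550.0 m/s
Total dV = 4101.9 + 4550.0 = 8651.9 m/s ~ 8652 m/s

8652 m/s


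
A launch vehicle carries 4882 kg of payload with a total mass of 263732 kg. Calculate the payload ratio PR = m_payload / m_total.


PR = 4882 / 263732 = 0.0185

0.0185


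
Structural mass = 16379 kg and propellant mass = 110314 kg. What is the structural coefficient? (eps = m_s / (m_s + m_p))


eps = 16379 / (16379 + 110314) = 0.1293

0.1293


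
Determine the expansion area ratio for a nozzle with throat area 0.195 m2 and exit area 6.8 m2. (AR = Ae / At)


AR = 6.8 / 0.195 = 34.9

34.9


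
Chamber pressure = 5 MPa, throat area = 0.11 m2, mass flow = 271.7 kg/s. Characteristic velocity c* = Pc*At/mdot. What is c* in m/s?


c* = 5e6 * 0.11 / 271.7 = 2024 m/s

2024 m/s


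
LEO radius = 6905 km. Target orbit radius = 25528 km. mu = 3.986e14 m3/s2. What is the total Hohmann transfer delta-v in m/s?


V1 = sqrt(mu/r1) = 7597.78 m/s
dV1 = V1*(sqrt(2*r2/(r1+r2)) - 1) = 1934.93 m/s
V2 = sqrt(mu/r2) = 3951.48 m/s
dV2 = V2*(1 - sqrt(2*r1/(r1+r2))) = 1373.01 m/s
Total dV = 3308 m/s

3308 m/s


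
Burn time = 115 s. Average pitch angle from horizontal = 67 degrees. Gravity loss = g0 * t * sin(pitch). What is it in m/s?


GL = 9.81 * 115 * sin(67 deg) = 1038 m/s

1038 m/s


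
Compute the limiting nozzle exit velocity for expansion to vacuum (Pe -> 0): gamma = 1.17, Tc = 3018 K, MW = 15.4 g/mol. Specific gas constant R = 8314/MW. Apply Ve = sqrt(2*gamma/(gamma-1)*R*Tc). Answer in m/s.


R = 8314 / 15.4 = 539.87 J/(kg.K)
Ve = sqrt(2 * 1.17 / (1.17 - 1) * 539.87 * 3018) = 4736 m/s

4736 m/s


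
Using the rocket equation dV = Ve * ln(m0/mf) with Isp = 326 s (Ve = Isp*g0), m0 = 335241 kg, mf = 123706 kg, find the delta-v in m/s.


Ve = 326 * 9.81 = 3198.06 m/s
dV = 3198.06 * ln(335241/123706) = 3188 m/s

3188 m/s


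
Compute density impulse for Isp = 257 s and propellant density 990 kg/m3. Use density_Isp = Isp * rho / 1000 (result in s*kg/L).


rho*Isp = 257 * 990 / 1000 = 254 s*kg/L

254 s*kg/L


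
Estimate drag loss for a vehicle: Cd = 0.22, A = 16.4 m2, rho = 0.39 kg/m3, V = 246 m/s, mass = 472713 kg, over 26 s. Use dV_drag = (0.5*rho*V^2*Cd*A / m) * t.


D = 0.5 * 0.39 * 246^2 * 0.22 * 16.4 = 42576.64 N
a = 42576.64 / 472713 = 0.0901 m/s2
dV = 0.0901 * 26 = 2.3 m/s

2.3 m/s


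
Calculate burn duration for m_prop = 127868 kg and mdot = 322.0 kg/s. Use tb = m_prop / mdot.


tb = 127868 / 322.0 = 397.1 s

397.1 s


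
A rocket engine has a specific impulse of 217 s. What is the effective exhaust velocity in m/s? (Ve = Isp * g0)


Ve = Isp * g0 = 217 * 9.81 = 2128.8 m/s

2128.8 m/s


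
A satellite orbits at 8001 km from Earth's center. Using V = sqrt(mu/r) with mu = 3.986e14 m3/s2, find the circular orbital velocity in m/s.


V = sqrt(3.986e14 / 8001000) = 7058 m/s

7058 m/s


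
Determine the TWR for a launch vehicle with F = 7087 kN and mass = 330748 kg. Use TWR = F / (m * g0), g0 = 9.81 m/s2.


TWR = 7087000 / (330748 * 9.81) = 2.18

2.18


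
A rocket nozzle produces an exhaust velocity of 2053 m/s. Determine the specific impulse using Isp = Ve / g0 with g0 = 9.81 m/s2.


Isp = Ve / g0 = 2053 / 9.81 = 209.3 s

209.3 s


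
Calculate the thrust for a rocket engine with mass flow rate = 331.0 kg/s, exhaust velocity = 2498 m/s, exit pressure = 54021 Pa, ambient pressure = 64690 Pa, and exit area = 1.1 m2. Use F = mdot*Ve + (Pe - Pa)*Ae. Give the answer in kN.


F = 331.0 * 2498 + (54021 - 64690) * 1.1 = 815102.0 N = 815.1 kN

815.1 kN


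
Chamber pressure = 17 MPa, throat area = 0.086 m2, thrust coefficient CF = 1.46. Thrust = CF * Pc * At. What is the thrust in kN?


F = 1.46 * 17e6 * 0.086 = 2.1345e+06 N = 2134.5 kN

2134.5 kN


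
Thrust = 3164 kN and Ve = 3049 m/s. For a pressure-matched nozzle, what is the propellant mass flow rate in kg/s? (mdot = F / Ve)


mdot = F / Ve = 3164000 / 3049 = 1037.7 kg/s

1037.7 kg/s


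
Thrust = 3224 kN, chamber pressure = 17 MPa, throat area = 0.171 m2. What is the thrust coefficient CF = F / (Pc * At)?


CF = 3224000 / (17e6 * 0.171) = 1.11

1.11


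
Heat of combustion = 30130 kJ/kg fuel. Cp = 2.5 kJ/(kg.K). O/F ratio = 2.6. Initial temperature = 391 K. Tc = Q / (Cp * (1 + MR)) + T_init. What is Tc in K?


Tc = 30130 / (2.5 * (1 + 2.6)) + 391 = 3739 K

3739 K


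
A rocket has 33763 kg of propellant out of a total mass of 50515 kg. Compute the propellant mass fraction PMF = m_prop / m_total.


PMF = 33763 / 50515 = 0.668

0.668


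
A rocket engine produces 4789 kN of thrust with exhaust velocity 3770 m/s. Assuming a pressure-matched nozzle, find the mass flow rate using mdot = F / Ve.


mdot = F / Ve = 4789000 / 3770 = 1270.3 kg/s

1270.3 kg/s


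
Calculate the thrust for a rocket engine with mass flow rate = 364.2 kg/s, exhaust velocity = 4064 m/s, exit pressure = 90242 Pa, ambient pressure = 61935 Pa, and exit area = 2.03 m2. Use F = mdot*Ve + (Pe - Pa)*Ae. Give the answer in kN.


F = 364.2 * 4064 + (90242 - 61935) * 2.03 = 1.5376e+06 N = 1537.6 kN

1537.6 kN


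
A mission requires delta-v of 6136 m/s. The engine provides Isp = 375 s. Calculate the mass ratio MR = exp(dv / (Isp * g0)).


Ve = 375 * 9.81 = 3678.75 m/s
MR = exp(6136 / 3678.75) = 5.301

5.301


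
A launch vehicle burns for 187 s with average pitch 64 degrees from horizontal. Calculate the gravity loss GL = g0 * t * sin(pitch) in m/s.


GL = 9.81 * 187 * sin(64 deg) = 1649 m/s

1649 m/s


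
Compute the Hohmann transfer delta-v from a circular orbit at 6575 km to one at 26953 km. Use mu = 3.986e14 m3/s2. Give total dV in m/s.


V1 = sqrt(mu/r1) = 7786.11 m/s
dV1 = V1*(sqrt(2*r2/(r1+r2)) - 1) = 2086.58 m/s
V2 = sqrt(mu/r2) = 3845.61 m/s
dV2 = V2*(1 - sqrt(2*r1/(r1+r2))) = 1437.23 m/s
Total dV = 3524 m/s

3524 m/s


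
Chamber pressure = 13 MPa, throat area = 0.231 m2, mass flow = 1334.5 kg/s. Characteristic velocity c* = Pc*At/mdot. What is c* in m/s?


c* = 13e6 * 0.231 / 1334.5 = 2250 m/s

2250 m/s


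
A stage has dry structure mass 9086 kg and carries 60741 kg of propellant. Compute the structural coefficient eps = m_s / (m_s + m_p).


eps = 9086 / (9086 + 60741) = 0.1301

0.1301


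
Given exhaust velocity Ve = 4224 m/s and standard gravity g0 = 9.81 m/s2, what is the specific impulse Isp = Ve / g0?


Isp = Ve / g0 = 4224 / 9.81 = 430.6 s

430.6 s


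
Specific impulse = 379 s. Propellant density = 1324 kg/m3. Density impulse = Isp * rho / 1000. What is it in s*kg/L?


rho*Isp = 379 * 1324 / 1000 = 502 s*kg/L

502 s*kg/L


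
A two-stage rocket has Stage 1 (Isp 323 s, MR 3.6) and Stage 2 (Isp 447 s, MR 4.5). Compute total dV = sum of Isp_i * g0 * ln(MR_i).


dV1 = 323 * 9.81 * ln(3.6) = 4058.8 m/s
dV2 = 447 * 9.81 * ln(4.5) = 6595.5 m/s
Total dV = 4058.8 + 6595.5 = 10654.3 m/s ~ 10654 m/s

10654 m/s


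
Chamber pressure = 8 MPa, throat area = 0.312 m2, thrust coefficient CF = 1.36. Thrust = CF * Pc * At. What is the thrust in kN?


F = 1.36 * 8e6 * 0.312 = 3.3946e+06 N = 3394.6 kN

3394.6 kN


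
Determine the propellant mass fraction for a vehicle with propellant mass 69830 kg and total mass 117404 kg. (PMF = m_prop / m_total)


PMF = 69830 / 117404 = 0.595

0.595


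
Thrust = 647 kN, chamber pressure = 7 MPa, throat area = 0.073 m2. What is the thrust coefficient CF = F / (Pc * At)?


CF = 647000 / (7e6 * 0.073) = 1.27

1.27


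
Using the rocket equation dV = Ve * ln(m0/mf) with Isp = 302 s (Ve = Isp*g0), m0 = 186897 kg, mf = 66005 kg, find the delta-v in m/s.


Ve = 302 * 9.81 = 2962.62 m/s
dV = 2962.62 * ln(186897/66005) = 3084 m/s

3084 m/s


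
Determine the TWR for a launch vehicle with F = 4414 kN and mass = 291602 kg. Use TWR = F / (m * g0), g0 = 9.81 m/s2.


TWR = 4414000 / (291602 * 9.81) = 1.54

1.54


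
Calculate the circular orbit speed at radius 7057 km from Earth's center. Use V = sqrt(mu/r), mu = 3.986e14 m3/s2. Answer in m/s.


V = sqrt(3.986e14 / 7057000) = 7516 m/s

7516 m/s


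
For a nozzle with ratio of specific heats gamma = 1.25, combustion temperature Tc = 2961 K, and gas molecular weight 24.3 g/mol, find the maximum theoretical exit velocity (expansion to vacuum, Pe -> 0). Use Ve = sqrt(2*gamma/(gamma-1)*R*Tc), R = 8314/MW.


R = 8314 / 24.3 = 342.14 J/(kg.K)
Ve = sqrt(2 * 1.25 / (1.25 - 1) * 342.14 * 2961) = 3183 m/s

3183 m/s


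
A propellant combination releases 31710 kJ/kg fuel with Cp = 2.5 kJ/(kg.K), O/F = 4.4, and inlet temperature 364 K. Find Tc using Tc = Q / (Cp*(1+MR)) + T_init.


Tc = 31710 / (2.5 * (1 + 4.4)) + 364 = 2713 K

2713 K


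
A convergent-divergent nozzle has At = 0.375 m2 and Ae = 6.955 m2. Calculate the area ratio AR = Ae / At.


AR = 6.955 / 0.375 = 18.5

18.5


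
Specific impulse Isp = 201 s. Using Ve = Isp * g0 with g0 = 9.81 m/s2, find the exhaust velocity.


Ve = Isp * g0 = 201 * 9.81 = 1971.8 m/s

1971.8 m/s


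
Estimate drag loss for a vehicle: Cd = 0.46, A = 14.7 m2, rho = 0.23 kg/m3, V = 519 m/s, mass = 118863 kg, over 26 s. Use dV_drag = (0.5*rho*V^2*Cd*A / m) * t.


D = 0.5 * 0.23 * 519^2 * 0.46 * 14.7 = 209463.19 N
a = 209463.19 / 118863 = 1.7622 m/s2
dV = 1.7622 * 26 = 45.8 m/s

45.8 m/s


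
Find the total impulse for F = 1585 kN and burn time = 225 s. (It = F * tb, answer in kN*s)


It = 1585 * 225 = 356625 kN*s

356625 kN*s


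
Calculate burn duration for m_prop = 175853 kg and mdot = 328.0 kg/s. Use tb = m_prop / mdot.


tb = 175853 / 328.0 = 536.1 s

536.1 s


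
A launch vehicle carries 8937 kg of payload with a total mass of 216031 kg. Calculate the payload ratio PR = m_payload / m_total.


PR = 8937 / 216031 = 0.0414

0.0414


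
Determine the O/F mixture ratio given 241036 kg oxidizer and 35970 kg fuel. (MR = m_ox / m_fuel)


MR = 241036 / 35970 = 6.7

6.7


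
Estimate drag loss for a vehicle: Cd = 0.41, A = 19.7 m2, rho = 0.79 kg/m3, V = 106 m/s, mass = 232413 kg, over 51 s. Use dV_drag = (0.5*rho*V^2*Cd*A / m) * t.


D = 0.5 * 0.79 * 106^2 * 0.41 * 19.7 = 35847.5 N
a = 35847.5 / 232413 = 0.1542 m/s2
dV = 0.1542 * 51 = 7.9 m/s

7.9 m/s


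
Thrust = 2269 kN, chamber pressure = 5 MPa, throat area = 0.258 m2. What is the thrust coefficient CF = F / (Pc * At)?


CF = 2269000 / (5e6 * 0.258) = 1.76

1.76


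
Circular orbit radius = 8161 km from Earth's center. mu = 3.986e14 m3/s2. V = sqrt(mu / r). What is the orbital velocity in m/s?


V = sqrt(3.986e14 / 8161000) = 6989 m/s

6989 m/s


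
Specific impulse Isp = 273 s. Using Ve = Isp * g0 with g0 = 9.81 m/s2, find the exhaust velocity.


Ve = Isp * g0 = 273 * 9.81 = 2678.1 m/s

2678.1 m/s


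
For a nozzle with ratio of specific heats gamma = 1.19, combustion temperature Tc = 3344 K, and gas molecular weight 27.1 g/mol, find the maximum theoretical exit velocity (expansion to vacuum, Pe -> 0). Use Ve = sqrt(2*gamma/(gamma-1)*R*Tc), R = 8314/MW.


R = 8314 / 27.1 = 306.79 J/(kg.K)
Ve = sqrt(2 * 1.19 / (1.19 - 1) * 306.79 * 3344) = 3585 m/s

3585 m/s


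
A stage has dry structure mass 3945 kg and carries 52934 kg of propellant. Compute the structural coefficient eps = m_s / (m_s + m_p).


eps = 3945 / (3945 + 52934) = 0.0694

0.0694


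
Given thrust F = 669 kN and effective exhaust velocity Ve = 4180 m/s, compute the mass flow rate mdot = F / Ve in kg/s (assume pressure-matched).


mdot = F / Ve = 669000 / 4180 = 160.0 kg/s

160.0 kg/s


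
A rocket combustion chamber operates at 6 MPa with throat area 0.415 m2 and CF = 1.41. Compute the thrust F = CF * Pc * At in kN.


F = 1.41 * 6e6 * 0.415 = 3.5109e+06 N = 3510.9 kN

3510.9 kN


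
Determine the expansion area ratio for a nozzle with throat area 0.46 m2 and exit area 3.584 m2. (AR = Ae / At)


AR = 3.584 / 0.46 = 7.8

7.8


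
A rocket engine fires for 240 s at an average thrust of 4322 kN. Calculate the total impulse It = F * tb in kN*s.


It = 4322 * 240 = 1037280 kN*s

1037280 kN*s


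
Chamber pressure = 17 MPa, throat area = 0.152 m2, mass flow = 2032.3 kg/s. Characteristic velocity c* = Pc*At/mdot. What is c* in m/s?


c* = 17e6 * 0.152 / 2032.3 = 1271 m/s

1271 m/s


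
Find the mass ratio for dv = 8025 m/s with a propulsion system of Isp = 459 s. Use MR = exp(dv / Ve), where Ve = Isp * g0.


Ve = 459 * 9.81 = 4502.79 m/s
MR = exp(8025 / 4502.79) = 5.943

5.943


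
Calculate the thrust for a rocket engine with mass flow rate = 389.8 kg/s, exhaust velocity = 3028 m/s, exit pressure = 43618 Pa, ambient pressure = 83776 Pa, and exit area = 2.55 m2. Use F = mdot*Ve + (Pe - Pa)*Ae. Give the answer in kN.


F = 389.8 * 3028 + (43618 - 83776) * 2.55 = 1.0779e+06 N = 1077.9 kN

1077.9 kN


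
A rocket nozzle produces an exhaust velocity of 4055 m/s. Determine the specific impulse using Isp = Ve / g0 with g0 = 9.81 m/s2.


Isp = Ve / g0 = 4055 / 9.81 = 413.4 s

413.4 s


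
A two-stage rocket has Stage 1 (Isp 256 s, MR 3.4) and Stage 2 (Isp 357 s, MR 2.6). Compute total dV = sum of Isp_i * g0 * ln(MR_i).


dV1 = 256 * 9.81 * ln(3.4) = 3073.3 m/s
dV2 = 357 * 9.81 * ln(2.6) = 3346.4 m/s
Total dV = 3073.3 + 3346.4 = 6419.7 m/s ~ 6420 m/s

6420 m/s


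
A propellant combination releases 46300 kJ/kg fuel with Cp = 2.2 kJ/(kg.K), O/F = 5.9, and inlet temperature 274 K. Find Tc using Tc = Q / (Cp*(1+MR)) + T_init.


Tc = 46300 / (2.2 * (1 + 5.9)) + 274 = 3324 K

3324 K


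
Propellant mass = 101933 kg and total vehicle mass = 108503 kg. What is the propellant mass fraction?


PMF = 101933 / 108503 = 0.939

0.939


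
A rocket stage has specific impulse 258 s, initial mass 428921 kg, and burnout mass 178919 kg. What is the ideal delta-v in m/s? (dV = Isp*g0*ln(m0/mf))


Ve = 258 * 9.81 = 2530.98 m/s
dV = 2530.98 * ln(428921/178919) = 2213 m/s

2213 m/s


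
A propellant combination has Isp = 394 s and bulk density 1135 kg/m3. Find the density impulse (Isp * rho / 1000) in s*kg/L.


rho*Isp = 394 * 1135 / 1000 = 447 s*kg/L

447 s*kg/L


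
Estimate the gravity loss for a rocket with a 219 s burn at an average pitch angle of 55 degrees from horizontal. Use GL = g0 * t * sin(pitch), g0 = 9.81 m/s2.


GL = 9.81 * 219 * sin(55 deg) = 1760 m/s

1760 m/s


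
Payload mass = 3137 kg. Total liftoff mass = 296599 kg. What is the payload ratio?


PR = 3137 / 296599 = 0.0106

0.0106


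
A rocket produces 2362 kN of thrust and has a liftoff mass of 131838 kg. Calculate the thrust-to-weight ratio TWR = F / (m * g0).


TWR = 2362000 / (131838 * 9.81) = 1.83

1.83


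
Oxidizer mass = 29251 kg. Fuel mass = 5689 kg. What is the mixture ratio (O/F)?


MR = 29251 / 5689 = 5.14

5.14


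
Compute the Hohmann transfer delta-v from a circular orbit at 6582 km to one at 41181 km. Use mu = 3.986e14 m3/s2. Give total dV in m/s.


V1 = sqrt(mu/r1) = 7781.97 m/s
dV1 = V1*(sqrt(2*r2/(r1+r2)) - 1) = 2437.0 m/s
V2 = sqrt(mu/r2) = 3111.14 m/s
dV2 = V2*(1 - sqrt(2*r1/(r1+r2))) = 1477.84 m/s
Total dV = 3915 m/s

3915 m/s


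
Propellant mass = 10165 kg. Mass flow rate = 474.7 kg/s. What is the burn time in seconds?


tb = 10165 / 474.7 = 21.4 s

21.4 s


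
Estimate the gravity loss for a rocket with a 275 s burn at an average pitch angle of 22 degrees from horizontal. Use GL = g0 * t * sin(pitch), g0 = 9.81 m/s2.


GL = 9.81 * 275 * sin(22 deg) = 1011 m/s

1011 m/s


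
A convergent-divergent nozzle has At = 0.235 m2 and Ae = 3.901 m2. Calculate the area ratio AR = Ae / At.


AR = 3.901 / 0.235 = 16.6

16.6


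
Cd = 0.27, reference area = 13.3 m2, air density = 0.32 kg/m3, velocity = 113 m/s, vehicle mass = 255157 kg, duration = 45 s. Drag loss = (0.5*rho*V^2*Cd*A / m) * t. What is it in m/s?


D = 0.5 * 0.32 * 113^2 * 0.27 * 13.3 = 7336.56 N
a = 7336.56 / 255157 = 0.0288 m/s2
dV = 0.0288 * 45 = 1.3 m/s

1.3 m/s


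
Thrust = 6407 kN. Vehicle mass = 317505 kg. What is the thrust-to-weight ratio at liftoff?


TWR = 6407000 / (317505 * 9.81) = 2.06

2.06


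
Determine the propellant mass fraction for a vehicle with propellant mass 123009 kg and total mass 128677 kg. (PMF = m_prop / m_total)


PMF = 123009 / 128677 = 0.956

0.956


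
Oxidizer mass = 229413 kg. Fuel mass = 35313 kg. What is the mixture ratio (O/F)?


MR = 229413 / 35313 = 6.5

6.5


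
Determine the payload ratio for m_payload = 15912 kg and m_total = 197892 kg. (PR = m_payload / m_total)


PR = 15912 / 197892 = 0.0804

0.0804


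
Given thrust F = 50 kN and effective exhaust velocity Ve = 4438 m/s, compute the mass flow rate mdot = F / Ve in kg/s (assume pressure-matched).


mdot = F / Ve = 50000 / 4438 = 11.3 kg/s

11.3 kg/s


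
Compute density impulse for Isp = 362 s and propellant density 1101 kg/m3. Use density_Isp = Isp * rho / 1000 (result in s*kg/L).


rho*Isp = 362 * 1101 / 1000 = 399 s*kg/L

399 s*kg/L


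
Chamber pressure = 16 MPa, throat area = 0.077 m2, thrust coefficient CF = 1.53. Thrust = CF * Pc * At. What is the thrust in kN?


F = 1.53 * 16e6 * 0.077 = 1.8850e+06 N = 1885.0 kN

1885.0 kN


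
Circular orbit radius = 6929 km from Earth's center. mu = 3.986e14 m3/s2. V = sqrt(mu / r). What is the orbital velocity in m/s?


V = sqrt(3.986e14 / 6929000) = 7585 m/s

7585 m/s


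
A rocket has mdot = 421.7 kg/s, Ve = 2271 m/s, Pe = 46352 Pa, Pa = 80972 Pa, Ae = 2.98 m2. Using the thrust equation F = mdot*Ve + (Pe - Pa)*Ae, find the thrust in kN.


F = 421.7 * 2271 + (46352 - 80972) * 2.98 = 854513.0 N = 854.5 kN

854.5 kN


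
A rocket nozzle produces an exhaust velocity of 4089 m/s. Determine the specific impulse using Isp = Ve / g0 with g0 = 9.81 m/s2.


Isp = Ve / g0 = 4089 / 9.81 = 416.8 s

416.8 s


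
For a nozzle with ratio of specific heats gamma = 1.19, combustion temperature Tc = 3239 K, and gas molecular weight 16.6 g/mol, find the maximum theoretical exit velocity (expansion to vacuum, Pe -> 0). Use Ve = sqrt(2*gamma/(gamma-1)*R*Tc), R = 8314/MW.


R = 8314 / 16.6 = 500.84 J/(kg.K)
Ve = sqrt(2 * 1.19 / (1.19 - 1) * 500.84 * 3239) = 4508 m/s

4508 m/s


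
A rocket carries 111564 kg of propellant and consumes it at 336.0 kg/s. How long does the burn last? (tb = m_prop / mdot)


tb = 111564 / 336.0 = 332.0 s

332.0 s


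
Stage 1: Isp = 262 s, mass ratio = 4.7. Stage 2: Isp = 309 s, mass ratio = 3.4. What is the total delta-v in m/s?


dV1 = 262 * 9.81 * ln(4.7) = 3977.6 m/s
dV2 = 309 * 9.81 * ln(3.4) = 3709.6 m/s
Total dV = 3977.6 + 3709.6 = 7687.2 m/s ~ 7687 m/s

7687 m/s


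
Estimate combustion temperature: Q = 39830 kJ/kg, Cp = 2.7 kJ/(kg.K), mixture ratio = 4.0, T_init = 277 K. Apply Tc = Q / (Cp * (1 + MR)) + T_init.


Tc = 39830 / (2.7 * (1 + 4.0)) + 277 = 3227 K

3227 K


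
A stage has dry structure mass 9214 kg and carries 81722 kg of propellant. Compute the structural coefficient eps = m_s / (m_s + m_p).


eps = 9214 / (9214 + 81722) = 0.1013

0.1013


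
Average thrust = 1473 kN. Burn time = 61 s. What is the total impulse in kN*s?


It = 1473 * 61 = 89853 kN*s

89853 kN*s


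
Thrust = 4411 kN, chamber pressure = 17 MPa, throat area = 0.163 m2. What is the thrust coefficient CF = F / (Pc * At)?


CF = 4411000 / (17e6 * 0.163) = 1.59

1.59


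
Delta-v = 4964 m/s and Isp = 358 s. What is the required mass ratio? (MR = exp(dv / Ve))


Ve = 358 * 9.81 = 3511.98 m/s
MR = exp(4964 / 3511.98) = 4.11

4.11


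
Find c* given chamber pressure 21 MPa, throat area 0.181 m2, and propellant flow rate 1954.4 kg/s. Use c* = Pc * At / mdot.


c* = 21e6 * 0.181 / 1954.4 = 1945 m/s

1945 m/s


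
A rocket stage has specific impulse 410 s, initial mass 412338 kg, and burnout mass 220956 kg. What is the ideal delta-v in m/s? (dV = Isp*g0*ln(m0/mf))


Ve = 410 * 9.81 = 4022.1 m/s
dV = 4022.1 * ln(412338/220956) = 2509 m/s

2509 m/s


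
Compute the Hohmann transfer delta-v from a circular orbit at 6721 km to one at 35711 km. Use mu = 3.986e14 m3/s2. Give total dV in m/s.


V1 = sqrt(mu/r1) = 7701.08 m/s
dV1 = V1*(sqrt(2*r2/(r1+r2)) - 1) = 2290.19 m/s
V2 = sqrt(mu/r2) = 3340.93 m/s
dV2 = V2*(1 - sqrt(2*r1/(r1+r2))) = 1460.52 m/s
Total dV = 3751 m/s

3751 m/s


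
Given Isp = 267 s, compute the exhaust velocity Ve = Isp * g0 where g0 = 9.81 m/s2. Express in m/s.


Ve = Isp * g0 = 267 * 9.81 = 2619.3 m/s

2619.3 m/s


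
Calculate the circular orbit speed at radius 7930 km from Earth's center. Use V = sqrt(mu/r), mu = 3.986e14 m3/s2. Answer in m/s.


V = sqrt(3.986e14 / 7930000) = 7090 m/s

7090 m/s


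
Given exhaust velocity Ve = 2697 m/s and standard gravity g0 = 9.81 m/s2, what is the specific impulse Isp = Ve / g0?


Isp = Ve / g0 = 2697 / 9.81 = 274.9 s

274.9 s


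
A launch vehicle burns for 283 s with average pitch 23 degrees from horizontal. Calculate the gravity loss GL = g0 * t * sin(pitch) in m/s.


GL = 9.81 * 283 * sin(23 deg) = 1085 m/s

1085 m/s


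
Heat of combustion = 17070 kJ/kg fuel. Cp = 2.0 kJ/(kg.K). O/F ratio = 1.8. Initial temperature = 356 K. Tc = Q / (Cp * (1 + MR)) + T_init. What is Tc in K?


Tc = 17070 / (2.0 * (1 + 1.8)) + 356 = 3404 K

3404 K


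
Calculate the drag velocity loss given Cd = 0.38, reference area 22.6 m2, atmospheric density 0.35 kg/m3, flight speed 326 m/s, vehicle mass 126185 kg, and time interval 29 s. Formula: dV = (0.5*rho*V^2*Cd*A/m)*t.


D = 0.5 * 0.35 * 326^2 * 0.38 * 22.6 = 159722.2 N
a = 159722.2 / 126185 = 1.2658 m/s2
dV = 1.2658 * 29 = 36.7 m/s

36.7 m/s


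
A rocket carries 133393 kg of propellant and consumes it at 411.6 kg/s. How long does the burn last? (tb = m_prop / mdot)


tb = 133393 / 411.6 = 324.1 s

324.1 s


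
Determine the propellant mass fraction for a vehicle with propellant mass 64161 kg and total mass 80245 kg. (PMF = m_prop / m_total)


PMF = 64161 / 80245 = 0.8

0.8


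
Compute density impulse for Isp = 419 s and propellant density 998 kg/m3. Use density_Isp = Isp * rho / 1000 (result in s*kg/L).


rho*Isp = 419 * 998 / 1000 = 418 s*kg/L

418 s*kg/L


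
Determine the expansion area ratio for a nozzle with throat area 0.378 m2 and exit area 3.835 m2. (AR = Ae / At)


AR = 3.835 / 0.378 = 10.1

10.1


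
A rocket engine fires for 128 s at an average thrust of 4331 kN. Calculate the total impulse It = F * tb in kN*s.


It = 4331 * 128 = 554368 kN*s

554368 kN*s


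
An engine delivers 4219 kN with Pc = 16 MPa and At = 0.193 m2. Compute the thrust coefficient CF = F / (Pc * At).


CF = 4219000 / (16e6 * 0.193) = 1.37

1.37


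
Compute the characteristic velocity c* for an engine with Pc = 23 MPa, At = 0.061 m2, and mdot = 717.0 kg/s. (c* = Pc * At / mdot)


c* = 23e6 * 0.061 / 717.0 = 1957 m/s

1957 m/s


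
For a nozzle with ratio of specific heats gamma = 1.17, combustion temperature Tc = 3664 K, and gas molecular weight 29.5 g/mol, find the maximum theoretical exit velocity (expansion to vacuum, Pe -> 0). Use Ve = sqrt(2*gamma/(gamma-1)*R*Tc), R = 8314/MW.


R = 8314 / 29.5 = 281.83 J/(kg.K)
Ve = sqrt(2 * 1.17 / (1.17 - 1) * 281.83 * 3664) = 3770 m/s

3770 m/s


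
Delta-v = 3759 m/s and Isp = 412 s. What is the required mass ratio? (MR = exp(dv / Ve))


Ve = 412 * 9.81 = 4041.72 m/s
MR = exp(3759 / 4041.72) = 2.535

2.535


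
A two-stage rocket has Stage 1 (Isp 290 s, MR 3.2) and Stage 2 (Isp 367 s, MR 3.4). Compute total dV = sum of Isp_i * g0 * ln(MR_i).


dV1 = 290 * 9.81 * ln(3.2) = 3309.0 m/s
dV2 = 367 * 9.81 * ln(3.4) = 4405.9 m/s
Total dV = 3309.0 + 4405.9 = 7714.9 m/s ~ 7715 m/s

7715 m/s


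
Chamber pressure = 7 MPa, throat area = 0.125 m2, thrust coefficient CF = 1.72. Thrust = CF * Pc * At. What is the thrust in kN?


F = 1.72 * 7e6 * 0.125 = 1.5050e+06 N = 1505.0 kN

1505.0 kN


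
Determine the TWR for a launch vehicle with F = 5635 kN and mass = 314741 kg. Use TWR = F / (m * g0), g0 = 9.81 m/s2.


TWR = 5635000 / (314741 * 9.81) = 1.83

1.83


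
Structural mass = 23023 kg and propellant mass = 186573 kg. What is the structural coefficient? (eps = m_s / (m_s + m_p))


eps = 23023 / (23023 + 186573) = 0.1098

0.1098


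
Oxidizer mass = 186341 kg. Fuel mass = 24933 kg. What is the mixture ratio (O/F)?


MR = 186341 / 24933 = 7.47

7.47


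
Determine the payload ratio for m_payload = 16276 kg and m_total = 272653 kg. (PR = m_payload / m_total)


PR = 16276 / 272653 = 0.0597

0.0597


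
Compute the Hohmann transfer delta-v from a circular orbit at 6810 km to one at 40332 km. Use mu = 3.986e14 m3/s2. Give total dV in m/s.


V1 = sqrt(mu/r1) = 7650.59 m/s
dV1 = V1*(sqrt(2*r2/(r1+r2)) - 1) = 2357.03 m/s
V2 = sqrt(mu/r2) = 3143.72 m/s
dV2 = V2*(1 - sqrt(2*r1/(r1+r2))) = 1453.95 m/s
Total dV = 3811 m/s

3811 m/s


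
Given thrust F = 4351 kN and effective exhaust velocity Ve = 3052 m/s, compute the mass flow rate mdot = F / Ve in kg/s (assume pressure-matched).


mdot = F / Ve = 4351000 / 3052 = 1425.6 kg/s

1425.6 kg/s


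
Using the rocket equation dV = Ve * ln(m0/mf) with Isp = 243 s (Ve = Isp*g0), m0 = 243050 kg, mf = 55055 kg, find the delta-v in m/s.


Ve = 243 * 9.81 = 2383.83 m/s
dV = 2383.83 * ln(243050/55055) = 3540 m/s

3540 m/s


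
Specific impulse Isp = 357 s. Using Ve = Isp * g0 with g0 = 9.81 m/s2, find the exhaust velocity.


Ve = Isp * g0 = 357 * 9.81 = 3502.2 m/s

3502.2 m/s


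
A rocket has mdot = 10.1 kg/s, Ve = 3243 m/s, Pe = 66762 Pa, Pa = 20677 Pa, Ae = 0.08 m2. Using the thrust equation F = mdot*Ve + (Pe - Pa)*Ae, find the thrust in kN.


F = 10.1 * 3243 + (66762 - 20677) * 0.08 = 36441.0 N = 36.4 kN

36.4 kN


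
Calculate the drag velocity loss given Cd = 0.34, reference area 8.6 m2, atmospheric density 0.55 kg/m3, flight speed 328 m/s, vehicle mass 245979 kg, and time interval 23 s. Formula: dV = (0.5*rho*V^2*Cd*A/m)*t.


D = 0.5 * 0.55 * 328^2 * 0.34 * 8.6 = 86508.29 N
a = 86508.29 / 245979 = 0.3517 m/s2
dV = 0.3517 * 23 = 8.1 m/s

8.1 m/s


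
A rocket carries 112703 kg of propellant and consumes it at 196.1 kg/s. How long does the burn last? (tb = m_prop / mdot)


tb = 112703 / 196.1 = 574.7 s

574.7 s


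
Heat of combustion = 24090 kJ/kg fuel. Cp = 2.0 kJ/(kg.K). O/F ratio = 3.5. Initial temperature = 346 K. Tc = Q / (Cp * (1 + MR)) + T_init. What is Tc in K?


Tc = 24090 / (2.0 * (1 + 3.5)) + 346 = 3023 K

3023 K


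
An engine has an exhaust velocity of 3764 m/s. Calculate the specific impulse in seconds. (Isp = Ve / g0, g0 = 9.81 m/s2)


Isp = Ve / g0 = 3764 / 9.81 = 383.7 s

383.7 s


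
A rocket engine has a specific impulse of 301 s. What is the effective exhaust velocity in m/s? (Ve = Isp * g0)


Ve = Isp * g0 = 301 * 9.81 = 2952.8 m/s

2952.8 m/s


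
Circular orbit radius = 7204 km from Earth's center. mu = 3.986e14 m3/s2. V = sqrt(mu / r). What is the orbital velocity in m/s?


V = sqrt(3.986e14 / 7204000) = 7438 m/s

7438 m/s


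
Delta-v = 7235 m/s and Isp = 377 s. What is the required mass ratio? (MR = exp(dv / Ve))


Ve = 377 * 9.81 = 3698.37 m/s
MR = exp(7235 / 3698.37) = 7.073

7.073


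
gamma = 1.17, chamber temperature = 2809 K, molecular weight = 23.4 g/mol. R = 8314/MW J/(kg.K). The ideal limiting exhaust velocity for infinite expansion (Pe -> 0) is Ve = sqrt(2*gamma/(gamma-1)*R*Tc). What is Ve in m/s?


R = 8314 / 23.4 = 355.3 J/(kg.K)
Ve = sqrt(2 * 1.17 / (1.17 - 1) * 355.3 * 2809) = 3706 m/s

3706 m/s


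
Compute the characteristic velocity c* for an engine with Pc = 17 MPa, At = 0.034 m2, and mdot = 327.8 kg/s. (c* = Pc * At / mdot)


c* = 17e6 * 0.034 / 327.8 = 1763 m/s

1763 m/s


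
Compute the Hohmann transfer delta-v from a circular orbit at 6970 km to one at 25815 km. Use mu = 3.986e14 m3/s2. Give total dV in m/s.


V1 = sqrt(mu/r1) = 7562.27 m/s
dV1 = V1*(sqrt(2*r2/(r1+r2)) - 1) = 1927.72 m/s
V2 = sqrt(mu/r2) = 3929.46 m/s
dV2 = V2*(1 - sqrt(2*r1/(r1+r2))) = 1367.18 m/s
Total dV = 3295 m/s

3295 m/s


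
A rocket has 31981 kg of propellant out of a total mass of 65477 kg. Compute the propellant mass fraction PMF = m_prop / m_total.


PMF = 31981 / 65477 = 0.488

0.488


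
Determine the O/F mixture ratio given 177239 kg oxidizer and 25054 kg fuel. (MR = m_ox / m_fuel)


MR = 177239 / 25054 = 7.07

7.07


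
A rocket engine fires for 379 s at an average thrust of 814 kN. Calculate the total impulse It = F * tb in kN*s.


It = 814 * 379 = 308506 kN*s

308506 kN*s


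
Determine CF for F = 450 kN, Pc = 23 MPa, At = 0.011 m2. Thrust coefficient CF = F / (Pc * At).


CF = 450000 / (23e6 * 0.011) = 1.78

1.78


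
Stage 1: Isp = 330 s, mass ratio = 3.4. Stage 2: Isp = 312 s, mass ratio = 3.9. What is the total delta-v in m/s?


dV1 = 330 * 9.81 * ln(3.4) = 3961.7 m/s
dV2 = 312 * 9.81 * ln(3.9) = 4165.6 m/s
Total dV = 3961.7 + 4165.6 = 8127.3 m/s ~ 8127 m/s

8127 m/s


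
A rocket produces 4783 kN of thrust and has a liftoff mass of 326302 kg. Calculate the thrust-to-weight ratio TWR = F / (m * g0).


TWR = 4783000 / (326302 * 9.81) = 1.49

1.49


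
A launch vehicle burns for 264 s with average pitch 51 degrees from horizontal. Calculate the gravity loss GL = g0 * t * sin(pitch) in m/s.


GL = 9.81 * 264 * sin(51 deg) = 2013 m/s

2013 m/s


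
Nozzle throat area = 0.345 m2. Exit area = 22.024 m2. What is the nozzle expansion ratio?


AR = 22.024 / 0.345 = 63.8

63.8


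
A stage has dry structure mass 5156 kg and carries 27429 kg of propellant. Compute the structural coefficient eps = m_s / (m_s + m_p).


eps = 5156 / (5156 + 27429) = 0.1582

0.1582


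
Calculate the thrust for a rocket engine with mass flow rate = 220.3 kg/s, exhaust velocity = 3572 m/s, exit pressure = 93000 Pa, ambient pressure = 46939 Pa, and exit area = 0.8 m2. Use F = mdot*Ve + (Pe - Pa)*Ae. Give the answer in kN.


F = 220.3 * 3572 + (93000 - 46939) * 0.8 = 823760.0 N = 823.8 kN

823.8 kN


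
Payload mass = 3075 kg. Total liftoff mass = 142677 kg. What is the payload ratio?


PR = 3075 / 142677 = 0.0216

0.0216


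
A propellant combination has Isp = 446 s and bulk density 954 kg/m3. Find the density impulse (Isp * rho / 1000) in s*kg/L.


rho*Isp = 446 * 954 / 1000 = 425 s*kg/L

425 s*kg/L


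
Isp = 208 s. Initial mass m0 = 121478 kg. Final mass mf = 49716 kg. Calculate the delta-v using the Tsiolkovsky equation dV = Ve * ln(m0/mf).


Ve = 208 * 9.81 = 2040.48 m/s
dV = 2040.48 * ln(121478/49716) = 1823 m/s

1823 m/s


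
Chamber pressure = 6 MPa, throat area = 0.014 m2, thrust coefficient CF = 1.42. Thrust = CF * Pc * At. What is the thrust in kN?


F = 1.42 * 6e6 * 0.014 = 119280.0 N = 119.3 kN

119.3 kN


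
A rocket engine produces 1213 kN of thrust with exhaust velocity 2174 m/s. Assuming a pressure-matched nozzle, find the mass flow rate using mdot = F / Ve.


mdot = F / Ve = 1213000 / 2174 = 558.0 kg/s

558.0 kg/s


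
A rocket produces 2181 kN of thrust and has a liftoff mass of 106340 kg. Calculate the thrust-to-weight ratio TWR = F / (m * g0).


TWR = 2181000 / (106340 * 9.81) = 2.09

2.09


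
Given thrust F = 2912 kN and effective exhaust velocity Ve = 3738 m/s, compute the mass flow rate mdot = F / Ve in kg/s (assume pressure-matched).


mdot = F / Ve = 2912000 / 3738 = 779.0 kg/s

779.0 kg/s


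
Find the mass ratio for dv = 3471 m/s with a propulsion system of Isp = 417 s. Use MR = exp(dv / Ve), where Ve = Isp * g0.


Ve = 417 * 9.81 = 4090.77 m/s
MR = exp(3471 / 4090.77) = 2.336

2.336


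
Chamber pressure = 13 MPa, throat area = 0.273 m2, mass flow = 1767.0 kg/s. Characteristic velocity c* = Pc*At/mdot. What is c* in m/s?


c* = 13e6 * 0.273 / 1767.0 = 2008 m/s

2008 m/s


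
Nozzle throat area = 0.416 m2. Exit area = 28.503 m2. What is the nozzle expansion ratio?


AR = 28.503 / 0.416 = 68.5

68.5


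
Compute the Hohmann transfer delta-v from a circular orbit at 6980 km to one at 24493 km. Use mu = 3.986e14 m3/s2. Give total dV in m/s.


V1 = sqrt(mu/r1) = 7556.85 m/s
dV1 = V1*(sqrt(2*r2/(r1+r2)) - 1) = 1870.89 m/s
V2 = sqrt(mu/r2) = 4034.11 m/s
dV2 = V2*(1 - sqrt(2*r1/(r1+r2))) = 1347.4 m/s
Total dV = 3218 m/s

3218 m/s


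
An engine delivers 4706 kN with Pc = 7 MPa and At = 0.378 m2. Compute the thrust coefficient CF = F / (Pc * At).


CF = 4706000 / (7e6 * 0.378) = 1.78

1.78


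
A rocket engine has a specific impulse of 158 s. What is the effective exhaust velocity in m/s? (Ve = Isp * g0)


Ve = Isp * g0 = 158 * 9.81 = 1550.0 m/s

1550.0 m/s


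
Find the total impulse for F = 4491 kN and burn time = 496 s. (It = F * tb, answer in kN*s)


It = 4491 * 496 = 2227536 kN*s

2227536 kN*s


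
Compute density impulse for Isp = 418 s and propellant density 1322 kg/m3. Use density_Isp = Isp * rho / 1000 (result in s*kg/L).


rho*Isp = 418 * 1322 / 1000 = 553 s*kg/L

553 s*kg/L


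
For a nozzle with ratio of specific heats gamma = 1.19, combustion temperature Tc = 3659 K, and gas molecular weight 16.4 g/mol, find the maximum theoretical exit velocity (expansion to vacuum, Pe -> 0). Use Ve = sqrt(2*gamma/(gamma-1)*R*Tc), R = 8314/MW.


R = 8314 / 16.4 = 506.95 J/(kg.K)
Ve = sqrt(2 * 1.19 / (1.19 - 1) * 506.95 * 3659) = 4820 m/s

4820 m/s


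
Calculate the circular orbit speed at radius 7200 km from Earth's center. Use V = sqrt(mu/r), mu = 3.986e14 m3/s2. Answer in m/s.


V = sqrt(3.986e14 / 7200000) = 7441 m/s

7441 m/s


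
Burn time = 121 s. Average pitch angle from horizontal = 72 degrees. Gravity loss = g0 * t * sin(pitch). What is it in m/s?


GL = 9.81 * 121 * sin(72 deg) = 1129 m/s

1129 m/s


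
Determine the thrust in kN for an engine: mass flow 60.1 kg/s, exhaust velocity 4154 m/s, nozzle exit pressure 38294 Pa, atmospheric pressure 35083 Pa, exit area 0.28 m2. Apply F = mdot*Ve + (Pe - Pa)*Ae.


F = 60.1 * 4154 + (38294 - 35083) * 0.28 = 250554.0 N = 250.6 kN

250.6 kN


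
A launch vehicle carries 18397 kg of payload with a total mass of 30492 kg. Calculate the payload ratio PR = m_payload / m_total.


PR = 18397 / 30492 = 0.6033

0.6033


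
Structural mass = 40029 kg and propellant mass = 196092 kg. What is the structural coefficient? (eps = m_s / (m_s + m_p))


eps = 40029 / (40029 + 196092) = 0.1695

0.1695
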